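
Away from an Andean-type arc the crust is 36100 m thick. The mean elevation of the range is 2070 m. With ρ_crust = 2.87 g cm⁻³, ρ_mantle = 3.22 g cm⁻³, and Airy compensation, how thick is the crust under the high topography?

55100 m

Root depth r = h ρ_c / (ρ_m − ρ_c) = 2070 m × 2.87 / 0.35 = 16970 m.
Total thickness = T + h + r = 36100 m + 2070 m + 16970 m = 55100 m.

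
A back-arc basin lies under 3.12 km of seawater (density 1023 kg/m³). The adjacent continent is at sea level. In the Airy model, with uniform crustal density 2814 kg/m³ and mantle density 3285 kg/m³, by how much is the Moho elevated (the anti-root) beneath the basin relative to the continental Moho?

For local isostatic compensation: replacing crust with seawater at the top is compensated by replacing crust with mantle at the base: d (ρ_c − ρ_w) = a (ρ_m − ρ_c).
a = d (ρ_c − ρ_w)/(ρ_m − ρ_c) = 3.12 km × 1791/471 = 11.9 km.

11.9 km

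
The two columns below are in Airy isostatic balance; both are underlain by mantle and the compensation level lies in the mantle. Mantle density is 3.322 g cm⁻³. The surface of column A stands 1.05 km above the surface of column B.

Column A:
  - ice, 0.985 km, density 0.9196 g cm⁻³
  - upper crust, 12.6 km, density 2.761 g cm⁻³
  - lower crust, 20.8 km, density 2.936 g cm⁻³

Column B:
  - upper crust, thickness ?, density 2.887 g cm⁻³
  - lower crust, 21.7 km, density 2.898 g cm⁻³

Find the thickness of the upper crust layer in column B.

11 km

Take the compensation level at the base of the deeper column (depth z_c below the surface of column A) and equate Σ ρ_i t_i down to z_c; mantle fills any gap and the z_c terms cancel.
Column A: 0.985×0.9196 + 12.6×2.761 + 20.8×2.936 + (z_c − 34.385)×3.322
Column B: 1.05×0 + x×2.887 + 21.7×2.898 + (z_c − 1.05 − 21.7 − x)×3.322
The z_c×3.322 term appears on both sides and cancels. Collect the known terms of each column as K = Σ(ρt)_known − 3.322 × (depth of known layers): K_A = 96.763206 − 3.322×34.385 = −17.463764; K_B = 62.8866 − 3.322×(1.05 + 21.7) = −12.6889.
Balance: K_A = K_B − x×(3.322 − 2.887), so x = (K_B − K_A)/(3.322 − 2.887) = 4.77486/0.435 = 11 km.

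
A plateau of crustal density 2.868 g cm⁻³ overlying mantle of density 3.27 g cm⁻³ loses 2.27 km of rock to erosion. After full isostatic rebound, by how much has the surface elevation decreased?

Rebound u = e ρ_c/ρ_m = 2.27 km × 2.868/3.27 = 1.991 km.
Net surface drop = e − u = 2.27 km − 1.991 km = e (ρ_m − ρ_c)/ρ_m = 0.279 km.

0.279 km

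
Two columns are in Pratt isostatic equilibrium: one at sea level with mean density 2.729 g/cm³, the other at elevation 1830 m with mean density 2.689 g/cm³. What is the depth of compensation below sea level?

123000 m

ρ_ref D = ρ (D + h) → D (ρ_ref − ρ) = ρ h.
D = ρ h/(ρ_ref − ρ) = 2.689 × 1830 m/(2.729 − 2.689) = 123000 m.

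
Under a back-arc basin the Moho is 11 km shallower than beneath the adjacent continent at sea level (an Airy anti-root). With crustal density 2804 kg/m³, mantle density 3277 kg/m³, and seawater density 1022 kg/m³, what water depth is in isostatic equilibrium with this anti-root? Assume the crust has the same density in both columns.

Replacing a thickness d of crust by seawater at the top must be balanced by replacing crust with mantle at the base: d (ρ_c − ρ_w) = a (ρ_m − ρ_c).
d = a (ρ_m − ρ_c)/(ρ_c − ρ_w) = 11 km × 473/1782 = 2.92 km.

2.92 km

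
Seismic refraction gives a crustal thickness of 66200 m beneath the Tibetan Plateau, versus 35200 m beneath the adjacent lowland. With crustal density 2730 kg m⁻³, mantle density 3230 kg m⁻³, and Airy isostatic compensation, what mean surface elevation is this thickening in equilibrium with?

Excess crust Δ = 66200 m − 35200 m = 31000 m, split between elevation h and root r with h + r = Δ.
Airy balance ρ_c h = (ρ_m − ρ_c) r gives r = h ρ_c/(ρ_m − ρ_c), so h (1 + ρ_c/(ρ_m − ρ_c)) = Δ, i.e. h = Δ (ρ_m − ρ_c)/ρ_m.
h = 31000 m × 500/3230 = 4800 m.

4800 m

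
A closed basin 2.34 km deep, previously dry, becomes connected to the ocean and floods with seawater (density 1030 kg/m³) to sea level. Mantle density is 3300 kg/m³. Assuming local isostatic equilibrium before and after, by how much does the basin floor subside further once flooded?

After flooding the water column is d + s deep. Its weight must equal the weight of mantle displaced by the extra subsidence s: (d + s) ρ_w = s ρ_m.
s = d ρ_w / (ρ_m − ρ_w) = 2.34 km × 1030/(3300 − 1030) = 1.06 km.

1.06 km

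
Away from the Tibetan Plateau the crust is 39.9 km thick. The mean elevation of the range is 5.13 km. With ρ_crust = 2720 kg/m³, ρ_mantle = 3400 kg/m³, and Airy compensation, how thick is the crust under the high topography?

Root depth r = h ρ_c / (ρ_m − ρ_c) = 5.13 km × 2720 / 680 = 20.52 km.
Total thickness = T + h + r = 39.9 km + 5.13 km + 20.52 km = 65.5 km.

65.5 km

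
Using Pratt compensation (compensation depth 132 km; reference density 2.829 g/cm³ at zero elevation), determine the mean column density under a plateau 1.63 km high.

Pratt balance: ρ_ref D = ρ (D + h).
ρ = ρ_ref D/(D + h) = 2.829 × 132 km/(132 km + 1.63 km) = 2.79 g/cm³.

2.79 g/cm³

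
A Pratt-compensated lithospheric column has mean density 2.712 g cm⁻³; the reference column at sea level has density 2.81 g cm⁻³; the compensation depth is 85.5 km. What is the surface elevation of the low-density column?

3.09 km

ρ_ref D = ρ (D + h) → h = D (ρ_ref − ρ)/ρ.
h = 85.5 km × (2.81 − 2.712)/2.712 = 3.09 km.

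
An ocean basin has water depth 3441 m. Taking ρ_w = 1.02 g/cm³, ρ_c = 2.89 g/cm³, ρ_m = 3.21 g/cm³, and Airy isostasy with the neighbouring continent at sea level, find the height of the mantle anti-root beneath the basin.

By Archimedes' principle applied to the lithosphere: replacing crust with seawater at the top is compensated by replacing crust with mantle at the base: d (ρ_c − ρ_w) = a (ρ_m − ρ_c).
a = d (ρ_c − ρ_w)/(ρ_m − ρ_c) = 3441 m × 1.87/0.32 = 20100 m.

20100 m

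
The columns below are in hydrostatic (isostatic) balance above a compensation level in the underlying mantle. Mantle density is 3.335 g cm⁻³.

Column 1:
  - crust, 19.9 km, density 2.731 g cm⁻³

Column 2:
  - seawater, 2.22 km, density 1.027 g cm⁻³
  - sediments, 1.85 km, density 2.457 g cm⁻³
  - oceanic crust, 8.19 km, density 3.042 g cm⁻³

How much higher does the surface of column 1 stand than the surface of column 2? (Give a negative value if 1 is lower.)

0.861 km

For any compensation level in the mantle, the mantle terms cancel and isostasy reduces to e = (Σt_1 − Σt_2) − (Σ(ρt)_1 − Σ(ρt)_2) / ρ_m.
Σt_1 = 19.9 km; Σt_2 = 12.26 km; Σ(ρt)_1 = 54.3469; Σ(ρt)_2 = 31.73937 (in km·g cm⁻³).
e = (19.9 − 12.26) − (54.3469 − 31.73937) / 3.335 = 0.861 km.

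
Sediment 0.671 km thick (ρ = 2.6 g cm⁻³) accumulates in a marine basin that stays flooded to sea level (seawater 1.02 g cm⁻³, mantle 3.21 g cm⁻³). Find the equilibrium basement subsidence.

0.484 km

Submarine loading: the sediment displaces seawater, and the subsidence is in turn flooded, so s (ρ_m − ρ_w) = t (ρ_sed − ρ_w).
s = 0.671 km × (2.6 − 1.02) / (3.21 − 1.02) = 0.484 km.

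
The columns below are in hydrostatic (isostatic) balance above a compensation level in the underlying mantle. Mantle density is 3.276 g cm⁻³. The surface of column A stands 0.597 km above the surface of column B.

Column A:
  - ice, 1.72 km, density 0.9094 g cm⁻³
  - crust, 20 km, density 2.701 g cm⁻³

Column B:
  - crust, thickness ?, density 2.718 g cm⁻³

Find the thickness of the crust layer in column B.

Take the compensation level at the base of the deeper column (depth z_c below the surface of column A) and equate Σ ρ_i t_i down to z_c; mantle fills any gap and the z_c terms cancel.
Column A: 1.72×0.9094 + 20×2.701 + (z_c − 21.72)×3.276
Column B: 0.597×0 + x×2.718 + (z_c − 0.597 − 0 − x)×3.276
The z_c×3.276 term appears on both sides and cancels. Collect the known terms of each column as K = Σ(ρt)_known − 3.276 × (depth of known layers): K_A = 55.584168 − 3.276×21.72 = −15.570552; K_B = 0 − 3.276×(0.597 + 0) = −1.955772.
Balance: K_A = K_B − x×(3.276 − 2.718), so x = (K_B − K_A)/(3.276 − 2.718) = 13.6148/0.558 = 24.4 km.

24.4 km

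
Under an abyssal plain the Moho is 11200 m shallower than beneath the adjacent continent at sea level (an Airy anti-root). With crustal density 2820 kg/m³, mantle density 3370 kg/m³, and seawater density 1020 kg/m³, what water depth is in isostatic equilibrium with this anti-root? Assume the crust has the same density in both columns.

Replacing a thickness d of crust by seawater at the top must be balanced by replacing crust with mantle at the base: d (ρ_c − ρ_w) = a (ρ_m − ρ_c).
d = a (ρ_m − ρ_c)/(ρ_c − ρ_w) = 11200 m × 550/1800 = 3420 m.

3420 m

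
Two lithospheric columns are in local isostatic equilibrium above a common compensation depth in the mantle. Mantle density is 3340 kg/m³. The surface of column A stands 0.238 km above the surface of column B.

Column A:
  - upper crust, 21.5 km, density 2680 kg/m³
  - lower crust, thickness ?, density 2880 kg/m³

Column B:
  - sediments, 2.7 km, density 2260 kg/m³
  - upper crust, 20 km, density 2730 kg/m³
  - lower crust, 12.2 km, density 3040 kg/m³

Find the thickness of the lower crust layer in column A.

Take the compensation level at the base of the deeper column (depth z_c below the surface of column A) and equate Σ ρ_i t_i down to z_c; mantle fills any gap and the z_c terms cancel.
Column A: 21.5×2680 + x×2880 + (z_c − 21.5 − x)×3340
Column B: 0.238×0 + 2.7×2260 + 20×2730 + 12.2×3040 + (z_c − 0.238 − 34.9)×3340
The z_c×3340 term appears on both sides and cancels. Collect the known terms of each column as K = Σ(ρt)_known − 3340 × (depth of known layers): K_A = 57620 − 3340×21.5 = −14190; K_B = 97790 − 3340×(0.238 + 34.9) = −19570.92.
Balance: K_A − x×(3340 − 2880) = K_B, so x = (K_A − K_B)/(3340 − 2880) = 5380.92/460 = 11.7 km.

11.7 km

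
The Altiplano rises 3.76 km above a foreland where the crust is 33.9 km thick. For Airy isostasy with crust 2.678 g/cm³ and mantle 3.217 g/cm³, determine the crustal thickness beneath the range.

56.3 km

Root depth r = h ρ_c / (ρ_m − ρ_c) = 3.76 km × 2.678 / 0.539 = 18.68 km.
Total thickness = T + h + r = 33.9 km + 3.76 km + 18.68 km = 56.3 km.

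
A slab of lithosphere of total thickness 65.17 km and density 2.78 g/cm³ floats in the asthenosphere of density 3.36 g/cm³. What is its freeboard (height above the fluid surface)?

11.2 km

Floating equilibrium: submerged depth d = t ρ_obj/ρ_fluid = 65.17 km × 2.78/3.36 = 53.92 km.
Freeboard = t − d = 65.17 km − 53.92 km = 11.2 km.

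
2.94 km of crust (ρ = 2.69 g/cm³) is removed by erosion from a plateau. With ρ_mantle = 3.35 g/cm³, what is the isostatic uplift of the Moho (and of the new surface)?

Unloading: uplift u = e ρ_c/ρ_m = 2.94 km × 2.69/3.35 = 2.36 km.

2.36 km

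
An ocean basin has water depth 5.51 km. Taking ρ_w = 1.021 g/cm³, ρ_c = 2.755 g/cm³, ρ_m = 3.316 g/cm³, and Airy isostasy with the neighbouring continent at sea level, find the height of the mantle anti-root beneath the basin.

17 km

Isostatic balance requires: replacing crust with seawater at the top is compensated by replacing crust with mantle at the base: d (ρ_c − ρ_w) = a (ρ_m − ρ_c).
a = d (ρ_c − ρ_w)/(ρ_m − ρ_c) = 5.51 km × 1.734/0.561 = 17 km.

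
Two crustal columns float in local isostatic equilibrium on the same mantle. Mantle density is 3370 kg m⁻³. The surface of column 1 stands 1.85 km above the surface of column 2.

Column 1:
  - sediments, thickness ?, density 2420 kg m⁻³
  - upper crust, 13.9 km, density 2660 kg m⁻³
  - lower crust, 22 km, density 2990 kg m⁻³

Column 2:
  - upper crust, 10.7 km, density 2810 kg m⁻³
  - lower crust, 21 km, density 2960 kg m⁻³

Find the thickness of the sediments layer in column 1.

2.74 km

Take the compensation level at the base of the deeper column (depth z_c below the surface of column 1) and equate Σ ρ_i t_i down to z_c; mantle fills any gap and the z_c terms cancel.
Column 1: x×2420 + 13.9×2660 + 22×2990 + (z_c − 35.9 − x)×3370
Column 2: 1.85×0 + 10.7×2810 + 21×2960 + (z_c − 1.85 − 31.7)×3370
The z_c×3370 term appears on both sides and cancels. Collect the known terms of each column as K = Σ(ρt)_known − 3370 × (depth of known layers): K_1 = 102754 − 3370×35.9 = −18229; K_2 = 92227 − 3370×(1.85 + 31.7) = −20836.5.
Balance: K_1 − x×(3370 − 2420) = K_2, so x = (K_1 − K_2)/(3370 − 2420) = 2607.5/950 = 2.74 km.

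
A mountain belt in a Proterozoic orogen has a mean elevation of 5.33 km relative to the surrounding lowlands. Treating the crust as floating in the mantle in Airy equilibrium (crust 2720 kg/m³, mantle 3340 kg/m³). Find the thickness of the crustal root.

In Airy isostatic equilibrium: the weight of the topography is balanced by the buoyancy of the root, ρ_c h = (ρ_m − ρ_c) r.
r = h · ρ_c / (ρ_m − ρ_c) = 5.33 km × 2720 / (3340 − 2720) = 23.4 km.

23.4 km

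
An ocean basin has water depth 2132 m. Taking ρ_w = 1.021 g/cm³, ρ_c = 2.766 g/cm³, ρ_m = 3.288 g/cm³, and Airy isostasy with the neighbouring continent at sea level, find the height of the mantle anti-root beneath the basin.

Isostatic balance requires: replacing crust with seawater at the top is compensated by replacing crust with mantle at the base: d (ρ_c − ρ_w) = a (ρ_m − ρ_c).
a = d (ρ_c − ρ_w)/(ρ_m − ρ_c) = 2132 m × 1.745/0.522 = 7130 m.

7130 m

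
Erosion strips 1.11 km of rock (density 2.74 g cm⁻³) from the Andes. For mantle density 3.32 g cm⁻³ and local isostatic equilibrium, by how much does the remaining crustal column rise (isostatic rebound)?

Unloading: uplift u = e ρ_c/ρ_m = 1.11 km × 2.74/3.32 = 0.916 km.

0.916 km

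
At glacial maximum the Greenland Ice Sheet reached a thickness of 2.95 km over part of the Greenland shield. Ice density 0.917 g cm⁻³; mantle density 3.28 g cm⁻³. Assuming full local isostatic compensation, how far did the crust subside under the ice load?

In Airy isostatic equilibrium: the ice load ρ_ice t is balanced by mantle displaced below, ρ_m s.
s = t ρ_ice / ρ_m = 2.95 km × 0.917/3.28 = 0.825 km.

0.825 km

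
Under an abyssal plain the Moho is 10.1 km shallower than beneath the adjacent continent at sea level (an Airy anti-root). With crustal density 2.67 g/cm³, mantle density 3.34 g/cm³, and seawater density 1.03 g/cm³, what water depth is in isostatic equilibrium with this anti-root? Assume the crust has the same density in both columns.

4.13 km

Replacing a thickness d of crust by seawater at the top must be balanced by replacing crust with mantle at the base: d (ρ_c − ρ_w) = a (ρ_m − ρ_c).
d = a (ρ_m − ρ_c)/(ρ_c − ρ_w) = 10.1 km × 0.67/1.64 = 4.13 km.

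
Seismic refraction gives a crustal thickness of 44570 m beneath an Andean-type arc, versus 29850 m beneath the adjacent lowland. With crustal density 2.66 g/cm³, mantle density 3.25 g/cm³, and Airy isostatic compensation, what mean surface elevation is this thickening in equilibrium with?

Excess crust Δ = 44570 m − 29850 m = 14720 m, split between elevation h and root r with h + r = Δ.
Airy balance ρ_c h = (ρ_m − ρ_c) r gives r = h ρ_c/(ρ_m − ρ_c), so h (1 + ρ_c/(ρ_m − ρ_c)) = Δ, i.e. h = Δ (ρ_m − ρ_c)/ρ_m.
h = 14720 m × 0.59/3.25 = 2670 m.

2670 m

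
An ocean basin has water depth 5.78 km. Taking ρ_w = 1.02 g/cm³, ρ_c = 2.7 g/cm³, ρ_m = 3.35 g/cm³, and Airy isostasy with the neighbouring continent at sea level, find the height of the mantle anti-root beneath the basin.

By Archimedes' principle applied to the lithosphere: replacing crust with seawater at the top is compensated by replacing crust with mantle at the base: d (ρ_c − ρ_w) = a (ρ_m − ρ_c).
a = d (ρ_c − ρ_w)/(ρ_m − ρ_c) = 5.78 km × 1.68/0.65 = 14.9 km.

14.9 km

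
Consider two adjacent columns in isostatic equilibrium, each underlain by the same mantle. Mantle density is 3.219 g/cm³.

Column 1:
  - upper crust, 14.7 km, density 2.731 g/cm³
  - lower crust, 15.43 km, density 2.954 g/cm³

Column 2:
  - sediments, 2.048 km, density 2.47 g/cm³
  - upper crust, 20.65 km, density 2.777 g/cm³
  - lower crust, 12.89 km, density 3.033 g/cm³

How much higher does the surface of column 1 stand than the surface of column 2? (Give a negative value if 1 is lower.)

−0.558 km

For any compensation level in the mantle, the mantle terms cancel and isostasy reduces to e = (Σt_1 − Σt_2) − (Σ(ρt)_1 − Σ(ρt)_2) / ρ_m.
Σt_1 = 30.13 km; Σt_2 = 35.588 km; Σ(ρt)_1 = 85.72592; Σ(ρt)_2 = 101.49898 (in km·g/cm³).
e = (30.13 − 35.588) − (85.72592 − 101.49898) / 3.219 = −0.558 km.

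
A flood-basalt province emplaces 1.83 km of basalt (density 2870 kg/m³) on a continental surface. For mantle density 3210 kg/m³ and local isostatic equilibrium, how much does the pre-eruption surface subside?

Subaerial loading: s = t ρ_load / ρ_m.
s = 1.83 km × 2870/3210 = 1.64 km.

1.64 km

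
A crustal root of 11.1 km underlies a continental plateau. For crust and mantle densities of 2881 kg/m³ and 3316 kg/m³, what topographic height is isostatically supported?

1.68 km

In Airy isostatic equilibrium: ρ_c h = (ρ_m − ρ_c) r.
h = r (ρ_m − ρ_c) / ρ_c = 11.1 km × (3316 − 2881) / 2881 = 1.68 km.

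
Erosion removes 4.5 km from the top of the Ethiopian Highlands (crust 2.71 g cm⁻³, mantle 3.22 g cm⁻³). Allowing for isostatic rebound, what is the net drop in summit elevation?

0.713 km

Rebound u = e ρ_c/ρ_m = 4.5 km × 2.71/3.22 = 3.787 km.
Net surface drop = e − u = 4.5 km − 3.787 km = e (ρ_m − ρ_c)/ρ_m = 0.713 km.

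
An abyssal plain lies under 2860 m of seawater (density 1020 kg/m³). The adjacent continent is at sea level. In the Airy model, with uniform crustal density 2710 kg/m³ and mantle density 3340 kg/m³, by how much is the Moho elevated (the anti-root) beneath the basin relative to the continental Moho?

7670 m

Equating mass per unit area of the two columns: replacing crust with seawater at the top is compensated by replacing crust with mantle at the base: d (ρ_c − ρ_w) = a (ρ_m − ρ_c).
a = d (ρ_c − ρ_w)/(ρ_m − ρ_c) = 2860 m × 1690/630 = 7670 m.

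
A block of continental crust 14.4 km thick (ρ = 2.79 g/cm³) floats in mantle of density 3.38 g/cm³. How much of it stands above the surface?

2.51 km

Floating equilibrium: submerged depth d = t ρ_obj/ρ_fluid = 14.4 km × 2.79/3.38 = 11.89 km.
Freeboard = t − d = 14.4 km − 11.89 km = 2.51 km.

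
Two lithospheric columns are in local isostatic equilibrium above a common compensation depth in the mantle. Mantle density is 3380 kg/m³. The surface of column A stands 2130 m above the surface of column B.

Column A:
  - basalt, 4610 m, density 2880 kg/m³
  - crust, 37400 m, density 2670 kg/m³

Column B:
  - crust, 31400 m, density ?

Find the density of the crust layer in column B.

2690 kg/m³

Take the compensation level at the base of the deeper column (depth z_c below the surface of column A) and equate Σ ρ_i t_i down to z_c; mantle fills any gap and the z_c terms cancel.
Column A: 4610×2880 + 37400×2670 + (z_c − 42010)×3380
Column B: 2130×0 + 31400×ρ + (z_c − 2130 − 31400)×3380
The z_c×3380 term appears on both sides and cancels. Collect the known terms of each column as K = Σ(ρt)_known − 3380 × (depth of known layers): K_A = 113134800 − 3380×42010 = −28859000; K_B = 0 − 3380×(2130 + 31400) = −113331400.
Balance: K_A = K_B + 31400×ρ, so ρ = (K_A − K_B)/31400 = 84472400/31400 = 2690 kg/m³.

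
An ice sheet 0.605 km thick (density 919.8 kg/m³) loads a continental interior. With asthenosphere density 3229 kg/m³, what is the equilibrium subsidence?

0.172 km

In Airy isostatic equilibrium: the ice load ρ_ice t is balanced by mantle displaced below, ρ_m s.
s = t ρ_ice / ρ_m = 0.605 km × 919.8/3229 = 0.172 km.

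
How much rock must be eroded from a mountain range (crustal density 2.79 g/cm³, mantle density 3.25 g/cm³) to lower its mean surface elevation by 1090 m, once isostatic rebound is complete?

7700 m

Net drop Δ = e − u = e − e ρ_c/ρ_m = e (ρ_m − ρ_c)/ρ_m.
e = Δ ρ_m/(ρ_m − ρ_c) = 1090 m × 3.25/0.46 = 7700 m.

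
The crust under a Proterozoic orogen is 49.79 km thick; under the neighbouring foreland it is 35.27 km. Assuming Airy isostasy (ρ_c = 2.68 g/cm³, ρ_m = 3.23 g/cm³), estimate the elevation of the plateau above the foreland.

Excess crust Δ = 49.79 km − 35.27 km = 14.52 km, split between elevation h and root r with h + r = Δ.
Airy balance ρ_c h = (ρ_m − ρ_c) r gives r = h ρ_c/(ρ_m − ρ_c), so h (1 + ρ_c/(ρ_m − ρ_c)) = Δ, i.e. h = Δ (ρ_m − ρ_c)/ρ_m.
h = 14.52 km × 0.55/3.23 = 2.47 km.

2.47 km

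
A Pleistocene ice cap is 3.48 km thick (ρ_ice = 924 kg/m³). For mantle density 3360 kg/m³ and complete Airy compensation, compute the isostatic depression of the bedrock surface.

0.957 km

For local isostatic compensation: the ice load ρ_ice t is balanced by mantle displaced below, ρ_m s.
s = t ρ_ice / ρ_m = 3.48 km × 924/3360 = 0.957 km.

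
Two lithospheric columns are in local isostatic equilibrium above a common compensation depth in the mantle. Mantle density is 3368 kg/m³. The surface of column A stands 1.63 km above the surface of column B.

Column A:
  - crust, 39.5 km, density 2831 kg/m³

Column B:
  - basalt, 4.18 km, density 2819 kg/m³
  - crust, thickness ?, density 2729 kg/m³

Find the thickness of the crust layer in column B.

21 km

Take the compensation level at the base of the deeper column (depth z_c below the surface of column A) and equate Σ ρ_i t_i down to z_c; mantle fills any gap and the z_c terms cancel.
Column A: 39.5×2831 + (z_c − 39.5)×3368
Column B: 1.63×0 + 4.18×2819 + x×2729 + (z_c − 1.63 − 4.18 − x)×3368
The z_c×3368 term appears on both sides and cancels. Collect the known terms of each column as K = Σ(ρt)_known − 3368 × (depth of known layers): K_A = 111824.5 − 3368×39.5 = −21211.5; K_B = 11783.42 − 3368×(1.63 + 4.18) = −7784.66.
Balance: K_A = K_B − x×(3368 − 2729), so x = (K_B − K_A)/(3368 − 2729) = 13426.8/639 = 21 km.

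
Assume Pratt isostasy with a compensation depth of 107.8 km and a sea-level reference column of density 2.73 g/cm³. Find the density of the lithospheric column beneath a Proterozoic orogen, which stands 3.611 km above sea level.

Pratt balance: ρ_ref D = ρ (D + h).
ρ = ρ_ref D/(D + h) = 2.73 × 107.8 km/(107.8 km + 3.611 km) = 2.64 g/cm³.

2.64 g/cm³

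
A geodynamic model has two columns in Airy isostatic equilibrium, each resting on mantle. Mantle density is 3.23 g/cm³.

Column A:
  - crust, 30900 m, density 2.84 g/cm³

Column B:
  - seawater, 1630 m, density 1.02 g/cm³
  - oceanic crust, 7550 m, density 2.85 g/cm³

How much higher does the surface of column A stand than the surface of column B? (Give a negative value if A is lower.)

For any compensation level in the mantle, the mantle terms cancel and isostasy reduces to e = (Σt_A − Σt_B) − (Σ(ρt)_A − Σ(ρt)_B) / ρ_m.
Σt_A = 30900 m; Σt_B = 9180 m; Σ(ρt)_A = 87756; Σ(ρt)_B = 23180.1 (in m·g/cm³).
e = (30900 − 9180) − (87756 − 23180.1) / 3.23 = 1730 m.

1730 m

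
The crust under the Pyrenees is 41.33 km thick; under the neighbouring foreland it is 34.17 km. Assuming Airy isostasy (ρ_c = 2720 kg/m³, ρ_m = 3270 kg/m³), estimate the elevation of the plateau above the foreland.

Excess crust Δ = 41.33 km − 34.17 km = 7.16 km, split between elevation h and root r with h + r = Δ.
Airy balance ρ_c h = (ρ_m − ρ_c) r gives r = h ρ_c/(ρ_m − ρ_c), so h (1 + ρ_c/(ρ_m − ρ_c)) = Δ, i.e. h = Δ (ρ_m − ρ_c)/ρ_m.
h = 7.16 km × 550/3270 = 1.2 km.

1.2 km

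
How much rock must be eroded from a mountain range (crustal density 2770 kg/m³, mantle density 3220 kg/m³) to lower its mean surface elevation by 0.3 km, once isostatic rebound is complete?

2.15 km

Net drop Δ = e − u = e − e ρ_c/ρ_m = e (ρ_m − ρ_c)/ρ_m.
e = Δ ρ_m/(ρ_m − ρ_c) = 0.3 km × 3220/450 = 2.15 km.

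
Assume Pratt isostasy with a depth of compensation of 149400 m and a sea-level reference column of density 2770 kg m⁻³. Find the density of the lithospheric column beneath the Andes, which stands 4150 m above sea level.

2700 kg m⁻³

Pratt balance: ρ_ref D = ρ (D + h).
ρ = ρ_ref D/(D + h) = 2770 × 149400 m/(149400 m + 4150 m) = 2700 kg m⁻³.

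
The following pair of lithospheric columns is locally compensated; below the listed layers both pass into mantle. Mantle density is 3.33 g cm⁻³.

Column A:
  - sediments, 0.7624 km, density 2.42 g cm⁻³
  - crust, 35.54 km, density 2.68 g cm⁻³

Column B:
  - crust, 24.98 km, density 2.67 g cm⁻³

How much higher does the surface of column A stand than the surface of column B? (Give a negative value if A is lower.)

For any compensation level in the mantle, the mantle terms cancel and isostasy reduces to e = (Σt_A − Σt_B) − (Σ(ρt)_A − Σ(ρt)_B) / ρ_m.
Σt_A = 36.3024 km; Σt_B = 24.98 km; Σ(ρt)_A = 97.092208; Σ(ρt)_B = 66.6966 (in km·g cm⁻³).
e = (36.3024 − 24.98) − (97.092208 − 66.6966) / 3.33 = 2.19 km.

2.19 km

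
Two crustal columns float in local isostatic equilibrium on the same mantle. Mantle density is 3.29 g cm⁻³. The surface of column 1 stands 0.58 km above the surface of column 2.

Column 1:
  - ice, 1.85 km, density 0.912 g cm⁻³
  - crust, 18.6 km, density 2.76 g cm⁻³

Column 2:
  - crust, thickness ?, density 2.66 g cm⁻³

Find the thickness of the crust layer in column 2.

Take the compensation level at the base of the deeper column (depth z_c below the surface of column 1) and equate Σ ρ_i t_i down to z_c; mantle fills any gap and the z_c terms cancel.
Column 1: 1.85×0.912 + 18.6×2.76 + (z_c − 20.45)×3.29
Column 2: 0.58×0 + x×2.66 + (z_c − 0.58 − 0 − x)×3.29
The z_c×3.29 term appears on both sides and cancels. Collect the known terms of each column as K = Σ(ρt)_known − 3.29 × (depth of known layers): K_1 = 53.0232 − 3.29×20.45 = −14.2573; K_2 = 0 − 3.29×(0.58 + 0) = −1.9082.
Balance: K_1 = K_2 − x×(3.29 − 2.66), so x = (K_2 − K_1)/(3.29 − 2.66) = 12.3491/0.63 = 19.6 km.

19.6 km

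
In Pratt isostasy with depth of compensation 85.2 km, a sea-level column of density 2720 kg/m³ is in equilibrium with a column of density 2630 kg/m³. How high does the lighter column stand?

2.92 km

ρ_ref D = ρ (D + h) → h = D (ρ_ref − ρ)/ρ.
h = 85.2 km × (2720 − 2630)/2630 = 2.92 km.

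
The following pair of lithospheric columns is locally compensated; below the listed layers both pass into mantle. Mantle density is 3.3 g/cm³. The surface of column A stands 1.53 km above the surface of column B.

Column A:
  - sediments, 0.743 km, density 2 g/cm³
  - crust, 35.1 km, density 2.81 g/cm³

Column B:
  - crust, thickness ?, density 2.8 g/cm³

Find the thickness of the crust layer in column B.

Take the compensation level at the base of the deeper column (depth z_c below the surface of column A) and equate Σ ρ_i t_i down to z_c; mantle fills any gap and the z_c terms cancel.
Column A: 0.743×2 + 35.1×2.81 + (z_c − 35.843)×3.3
Column B: 1.53×0 + x×2.8 + (z_c − 1.53 − 0 − x)×3.3
The z_c×3.3 term appears on both sides and cancels. Collect the known terms of each column as K = Σ(ρt)_known − 3.3 × (depth of known layers): K_A = 100.117 − 3.3×35.843 = −18.1649; K_B = 0 − 3.3×(1.53 + 0) = −5.049.
Balance: K_A = K_B − x×(3.3 − 2.8), so x = (K_B − K_A)/(3.3 − 2.8) = 13.1159/0.5 = 26.2 km.

26.2 km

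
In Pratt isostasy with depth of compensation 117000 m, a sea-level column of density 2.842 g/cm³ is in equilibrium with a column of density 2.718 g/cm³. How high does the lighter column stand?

5340 m

ρ_ref D = ρ (D + h) → h = D (ρ_ref − ρ)/ρ.
h = 117000 m × (2.842 − 2.718)/2.718 = 5340 m.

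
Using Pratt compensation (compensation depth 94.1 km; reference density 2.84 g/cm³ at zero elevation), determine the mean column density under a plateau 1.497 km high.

2.8 g/cm³

Pratt balance: ρ_ref D = ρ (D + h).
ρ = ρ_ref D/(D + h) = 2.84 × 94.1 km/(94.1 km + 1.497 km) = 2.8 g/cm³.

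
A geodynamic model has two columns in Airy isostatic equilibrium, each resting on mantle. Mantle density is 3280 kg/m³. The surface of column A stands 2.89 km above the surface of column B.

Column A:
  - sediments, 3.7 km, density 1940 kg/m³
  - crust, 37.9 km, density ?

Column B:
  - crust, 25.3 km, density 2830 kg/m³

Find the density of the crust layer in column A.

Take the compensation level at the base of the deeper column (depth z_c below the surface of column A) and equate Σ ρ_i t_i down to z_c; mantle fills any gap and the z_c terms cancel.
Column A: 3.7×1940 + 37.9×ρ + (z_c − 41.6)×3280
Column B: 2.89×0 + 25.3×2830 + (z_c − 2.89 − 25.3)×3280
The z_c×3280 term appears on both sides and cancels. Collect the known terms of each column as K = Σ(ρt)_known − 3280 × (depth of known layers): K_A = 7178 − 3280×41.6 = −129270; K_B = 71599 − 3280×(2.89 + 25.3) = −20864.2.
Balance: K_A + 37.9×ρ = K_B, so ρ = (K_B − K_A)/37.9 = 108406/37.9 = 2860 kg/m³.

2860 kg/m³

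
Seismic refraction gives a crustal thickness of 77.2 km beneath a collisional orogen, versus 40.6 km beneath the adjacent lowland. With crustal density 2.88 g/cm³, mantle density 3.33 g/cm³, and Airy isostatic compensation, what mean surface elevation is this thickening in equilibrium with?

Excess crust Δ = 77.2 km − 40.6 km = 36.6 km, split between elevation h and root r with h + r = Δ.
Airy balance ρ_c h = (ρ_m − ρ_c) r gives r = h ρ_c/(ρ_m − ρ_c), so h (1 + ρ_c/(ρ_m − ρ_c)) = Δ, i.e. h = Δ (ρ_m − ρ_c)/ρ_m.
h = 36.6 km × 0.45/3.33 = 4.95 km.

4.95 km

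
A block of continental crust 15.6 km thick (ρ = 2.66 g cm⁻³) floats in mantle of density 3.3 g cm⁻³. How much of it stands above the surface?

Floating equilibrium: submerged depth d = t ρ_obj/ρ_fluid = 15.6 km × 2.66/3.3 = 12.57 km.
Freeboard = t − d = 15.6 km − 12.57 km = 3.03 km.

3.03 km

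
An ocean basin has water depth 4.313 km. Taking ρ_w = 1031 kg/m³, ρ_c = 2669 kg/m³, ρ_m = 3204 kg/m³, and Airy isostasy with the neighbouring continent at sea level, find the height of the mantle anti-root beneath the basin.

Isostatic balance requires: replacing crust with seawater at the top is compensated by replacing crust with mantle at the base: d (ρ_c − ρ_w) = a (ρ_m − ρ_c).
a = d (ρ_c − ρ_w)/(ρ_m − ρ_c) = 4.313 km × 1638/535 = 13.2 km.

13.2 km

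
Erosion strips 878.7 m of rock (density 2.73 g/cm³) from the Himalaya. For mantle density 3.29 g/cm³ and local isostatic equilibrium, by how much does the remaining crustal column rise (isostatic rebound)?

Unloading: uplift u = e ρ_c/ρ_m = 878.7 m × 2.73/3.29 = 729 m.

729 m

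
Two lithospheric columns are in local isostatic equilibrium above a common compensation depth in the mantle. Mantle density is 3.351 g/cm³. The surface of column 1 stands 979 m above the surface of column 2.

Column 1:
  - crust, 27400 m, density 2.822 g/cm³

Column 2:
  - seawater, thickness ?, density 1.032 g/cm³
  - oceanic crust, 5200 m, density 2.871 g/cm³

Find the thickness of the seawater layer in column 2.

3760 m

Take the compensation level at the base of the deeper column (depth z_c below the surface of column 1) and equate Σ ρ_i t_i down to z_c; mantle fills any gap and the z_c terms cancel.
Column 1: 27400×2.822 + (z_c − 27400)×3.351
Column 2: 979×0 + x×1.032 + 5200×2.871 + (z_c − 979 − 5200 − x)×3.351
The z_c×3.351 term appears on both sides and cancels. Collect the known terms of each column as K = Σ(ρt)_known − 3.351 × (depth of known layers): K_1 = 77322.8 − 3.351×27400 = −14494.6; K_2 = 14929.2 − 3.351×(979 + 5200) = −5776.629.
Balance: K_1 = K_2 − x×(3.351 − 1.032), so x = (K_2 − K_1)/(3.351 − 1.032) = 8717.97/2.319 = 3760 m.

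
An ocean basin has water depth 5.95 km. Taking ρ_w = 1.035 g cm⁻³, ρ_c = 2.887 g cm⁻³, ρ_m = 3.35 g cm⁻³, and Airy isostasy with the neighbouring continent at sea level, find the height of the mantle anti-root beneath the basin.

In Airy isostatic equilibrium: replacing crust with seawater at the top is compensated by replacing crust with mantle at the base: d (ρ_c − ρ_w) = a (ρ_m − ρ_c).
a = d (ρ_c − ρ_w)/(ρ_m − ρ_c) = 5.95 km × 1.852/0.463 = 23.8 km.

23.8 km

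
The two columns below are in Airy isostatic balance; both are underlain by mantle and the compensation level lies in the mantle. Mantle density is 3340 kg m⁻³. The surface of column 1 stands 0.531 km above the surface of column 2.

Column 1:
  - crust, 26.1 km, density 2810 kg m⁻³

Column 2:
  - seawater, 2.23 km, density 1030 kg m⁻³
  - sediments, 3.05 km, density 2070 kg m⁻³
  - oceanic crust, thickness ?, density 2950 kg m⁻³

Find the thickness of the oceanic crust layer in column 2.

Take the compensation level at the base of the deeper column (depth z_c below the surface of column 1) and equate Σ ρ_i t_i down to z_c; mantle fills any gap and the z_c terms cancel.
Column 1: 26.1×2810 + (z_c − 26.1)×3340
Column 2: 0.531×0 + 2.23×1030 + 3.05×2070 + x×2950 + (z_c − 0.531 − 5.28 − x)×3340
The z_c×3340 term appears on both sides and cancels. Collect the known terms of each column as K = Σ(ρt)_known − 3340 × (depth of known layers): K_1 = 73341 − 3340×26.1 = −13833; K_2 = 8610.4 − 3340×(0.531 + 5.28) = −10798.34.
Balance: K_1 = K_2 − x×(3340 − 2950), so x = (K_2 − K_1)/(3340 − 2950) = 3034.66/390 = 7.78 km.

7.78 km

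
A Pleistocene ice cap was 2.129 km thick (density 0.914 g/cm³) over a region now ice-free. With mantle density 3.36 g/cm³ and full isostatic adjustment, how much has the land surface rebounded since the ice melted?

Removing the load lets mantle flow back in; uplift u satisfies ρ_ice t = ρ_m u.
u = t ρ_ice/ρ_m = 2.129 km × 0.914/3.36 = 0.579 km.

0.579 km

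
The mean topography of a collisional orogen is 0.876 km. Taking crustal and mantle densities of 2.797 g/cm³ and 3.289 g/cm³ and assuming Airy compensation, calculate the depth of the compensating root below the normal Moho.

4.98 km

For local isostatic compensation: the weight of the topography is balanced by the buoyancy of the root, ρ_c h = (ρ_m − ρ_c) r.
r = h · ρ_c / (ρ_m − ρ_c) = 0.876 km × 2.797 / (3.289 − 2.797) = 4.98 km.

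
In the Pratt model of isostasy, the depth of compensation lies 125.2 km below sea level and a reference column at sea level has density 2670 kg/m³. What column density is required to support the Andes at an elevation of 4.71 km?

Pratt balance: ρ_ref D = ρ (D + h).
ρ = ρ_ref D/(D + h) = 2670 × 125.2 km/(125.2 km + 4.71 km) = 2570 kg/m³.

2570 kg/m³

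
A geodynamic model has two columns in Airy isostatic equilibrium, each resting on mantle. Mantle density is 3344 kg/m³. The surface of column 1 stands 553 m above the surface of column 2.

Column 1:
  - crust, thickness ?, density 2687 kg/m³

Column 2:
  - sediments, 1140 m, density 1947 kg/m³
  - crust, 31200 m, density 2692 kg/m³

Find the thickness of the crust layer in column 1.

36200 m

Take the compensation level at the base of the deeper column (depth z_c below the surface of column 1) and equate Σ ρ_i t_i down to z_c; mantle fills any gap and the z_c terms cancel.
Column 1: x×2687 + (z_c − 0 − x)×3344
Column 2: 553×0 + 1140×1947 + 31200×2692 + (z_c − 553 − 32340)×3344
The z_c×3344 term appears on both sides and cancels. Collect the known terms of each column as K = Σ(ρt)_known − 3344 × (depth of known layers): K_1 = 0 − 3344×0 = 0; K_2 = 86209980 − 3344×(553 + 32340) = −23784212.
Balance: K_1 − x×(3344 − 2687) = K_2, so x = (K_1 − K_2)/(3344 − 2687) = 23784200/657 = 36200 m.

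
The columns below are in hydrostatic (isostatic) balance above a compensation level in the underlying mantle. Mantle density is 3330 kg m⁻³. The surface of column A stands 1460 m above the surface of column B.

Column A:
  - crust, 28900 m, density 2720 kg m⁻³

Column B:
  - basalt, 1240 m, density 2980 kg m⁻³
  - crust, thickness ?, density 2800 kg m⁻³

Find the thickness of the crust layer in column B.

23300 m

Take the compensation level at the base of the deeper column (depth z_c below the surface of column A) and equate Σ ρ_i t_i down to z_c; mantle fills any gap and the z_c terms cancel.
Column A: 28900×2720 + (z_c − 28900)×3330
Column B: 1460×0 + 1240×2980 + x×2800 + (z_c − 1460 − 1240 − x)×3330
The z_c×3330 term appears on both sides and cancels. Collect the known terms of each column as K = Σ(ρt)_known − 3330 × (depth of known layers): K_A = 78608000 − 3330×28900 = −17629000; K_B = 3695200 − 3330×(1460 + 1240) = −5295800.
Balance: K_A = K_B − x×(3330 − 2800), so x = (K_B − K_A)/(3330 − 2800) = 12333200/530 = 23300 m.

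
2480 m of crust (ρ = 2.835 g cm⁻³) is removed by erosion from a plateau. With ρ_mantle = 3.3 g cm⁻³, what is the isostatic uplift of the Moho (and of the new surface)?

2130 m

Unloading: uplift u = e ρ_c/ρ_m = 2480 m × 2.835/3.3 = 2130 m.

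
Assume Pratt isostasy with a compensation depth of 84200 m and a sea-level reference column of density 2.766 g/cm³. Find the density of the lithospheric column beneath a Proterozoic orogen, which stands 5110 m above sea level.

2.61 g/cm³

Pratt balance: ρ_ref D = ρ (D + h).
ρ = ρ_ref D/(D + h) = 2.766 × 84200 m/(84200 m + 5110 m) = 2.61 g/cm³.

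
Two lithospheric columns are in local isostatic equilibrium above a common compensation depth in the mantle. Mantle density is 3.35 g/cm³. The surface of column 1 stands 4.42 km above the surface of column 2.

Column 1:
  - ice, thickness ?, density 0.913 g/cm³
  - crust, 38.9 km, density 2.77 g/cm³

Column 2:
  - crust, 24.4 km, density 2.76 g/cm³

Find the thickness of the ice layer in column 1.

2.73 km

Take the compensation level at the base of the deeper column (depth z_c below the surface of column 1) and equate Σ ρ_i t_i down to z_c; mantle fills any gap and the z_c terms cancel.
Column 1: x×0.913 + 38.9×2.77 + (z_c − 38.9 − x)×3.35
Column 2: 4.42×0 + 24.4×2.76 + (z_c − 4.42 − 24.4)×3.35
The z_c×3.35 term appears on both sides and cancels. Collect the known terms of each column as K = Σ(ρt)_known − 3.35 × (depth of known layers): K_1 = 107.753 − 3.35×38.9 = −22.562; K_2 = 67.344 − 3.35×(4.42 + 24.4) = −29.203.
Balance: K_1 − x×(3.35 − 0.913) = K_2, so x = (K_1 − K_2)/(3.35 − 0.913) = 6.641/2.437 = 2.73 km.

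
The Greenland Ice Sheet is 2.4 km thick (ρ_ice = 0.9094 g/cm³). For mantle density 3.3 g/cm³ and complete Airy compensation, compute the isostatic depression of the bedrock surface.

0.661 km

Isostatic balance requires: the ice load ρ_ice t is balanced by mantle displaced below, ρ_m s.
s = t ρ_ice / ρ_m = 2.4 km × 0.9094/3.3 = 0.661 km.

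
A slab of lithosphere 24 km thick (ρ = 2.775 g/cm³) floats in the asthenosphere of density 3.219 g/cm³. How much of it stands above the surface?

Floating equilibrium: submerged depth d = t ρ_obj/ρ_fluid = 24 km × 2.775/3.219 = 20.69 km.
Freeboard = t − d = 24 km − 20.69 km = 3.31 km.

3.31 km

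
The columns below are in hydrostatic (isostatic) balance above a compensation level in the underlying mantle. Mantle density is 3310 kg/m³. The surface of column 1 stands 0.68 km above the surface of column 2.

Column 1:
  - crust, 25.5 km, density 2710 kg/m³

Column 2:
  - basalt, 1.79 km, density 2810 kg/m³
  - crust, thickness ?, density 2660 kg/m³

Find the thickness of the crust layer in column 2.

18.7 km

Take the compensation level at the base of the deeper column (depth z_c below the surface of column 1) and equate Σ ρ_i t_i down to z_c; mantle fills any gap and the z_c terms cancel.
Column 1: 25.5×2710 + (z_c − 25.5)×3310
Column 2: 0.68×0 + 1.79×2810 + x×2660 + (z_c − 0.68 − 1.79 − x)×3310
The z_c×3310 term appears on both sides and cancels. Collect the known terms of each column as K = Σ(ρt)_known − 3310 × (depth of known layers): K_1 = 69105 − 3310×25.5 = −15300; K_2 = 5029.9 − 3310×(0.68 + 1.79) = −3145.8.
Balance: K_1 = K_2 − x×(3310 − 2660), so x = (K_2 − K_1)/(3310 − 2660) = 12154.2/650 = 18.7 km.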